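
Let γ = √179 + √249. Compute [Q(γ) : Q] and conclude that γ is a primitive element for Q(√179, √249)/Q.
[Q(γ) : Q] = 4 (equivalently, Q(γ) = Q(√179, √249))

Obviously Q(γ) ⊆ Q(√179, √249), and [Q(√179, √249):Q] = 4 (since 179, 249 are distinct squarefree integers > 1 with 44571 not a perfect square). To show equality we compute the minimal polynomial of γ. From γ = √179 + √249: γ^2 = 179 + 2√(44571) + 249 = 428 + 2√(44571), so γ^2 - 428 = 2√(44571); squaring, (γ^2 - 428)^2 = 4·44571, i.e. γ^4 - 856γ^2 + 183184 - 178284 = 0, i.e. γ^4 - 856γ^2 + 4900 = 0. So γ is a root of x^4 - 856x^2 + 4900. This polynomial is irreducible over Q: it has no rational root (each ±√179 ± √249 is irrational), and any factorization into two quadratics over Q would force √(44571) ∈ Q (pairing opposite roots) or √179, √249 ∈ Q (other pairings), all impossible. Hence [Q(γ):Q] = 4 = [Q(√179, √249):Q], so Q(γ) = Q(√179, √249).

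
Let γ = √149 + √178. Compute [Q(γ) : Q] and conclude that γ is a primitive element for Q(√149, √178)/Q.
[Q(γ) : Q] = 4 (equivalently, Q(γ) = Q(√149, √178))

Obviously Q(γ) ⊆ Q(√149, √178), and [Q(√149, √178):Q] = 4 (since 149, 178 are distinct squarefree integers > 1 with 26522 not a perfect square). To show equality we compute the minimal polynomial of γ. From γ = √149 + √178: γ^2 = 149 + 2√(26522) + 178 = 327 + 2√(26522), so γ^2 - 327 = 2√(26522); squaring, (γ^2 - 327)^2 = 4·26522, i.e. γ^4 - 654γ^2 + 106929 - 106088 = 0, i.e. γ^4 - 654γ^2 + 841 = 0. So γ is a root of x^4 - 654x^2 + 841. This polynomial is irreducible over Q: it has no rational root (each ±√149 ± √178 is irrational), and any factorization into two quadratics over Q would force √(26522) ∈ Q (pairing opposite roots) or √149, √178 ∈ Q (other pairings), all impossible. Hence [Q(γ):Q] = 4 = [Q(√149, √178):Q], so Q(γ) = Q(√149, √178).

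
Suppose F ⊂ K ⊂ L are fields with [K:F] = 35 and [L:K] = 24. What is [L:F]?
[L:F] = 840

The tower law says that for any tower of field extensions F ⊂ K ⊂ L with finite degrees, [L:F] = [L:K] · [K:F]. Here this gives [L:F] = 24 · 35 = 840.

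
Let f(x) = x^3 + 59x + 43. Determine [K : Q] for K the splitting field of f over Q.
[K : Q] = 6

By the rational root test, any rational root of the monic integer polynomial f(x) = x^3 + 59x + 43 must be an integer dividing the constant term 43, i.e. one of ±{1, 43}. Evaluating: f(1) = 103, f(-1) = -17, f(43) = 82087, f(-43) = -82001; none is 0, so f has no rational root and is therefore irreducible over Q (a cubic with no linear factor over a field is irreducible). For an irreducible cubic, the Galois group is A_3 or S_3 according as the discriminant disc(f) = -4a^3 - 27b^2 = -4·(59)^3 - 27·(43)^2 = -871439 is or is not a square in Q. Here disc(f) = -871439 is not a perfect square in Q, so the Galois group of f over Q is not contained in A_3 and must be all of S_3. The splitting field has degree |S_3| = 6 over Q, so [K : Q] = 6.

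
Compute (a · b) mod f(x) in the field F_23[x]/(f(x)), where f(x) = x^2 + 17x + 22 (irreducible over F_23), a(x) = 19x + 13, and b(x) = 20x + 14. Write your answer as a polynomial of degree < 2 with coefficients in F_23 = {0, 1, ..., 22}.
a · b ≡ 10 (mod f(x))

Multiply in F_23[x]: a(x)·b(x) = (19x + 13)·(20x + 14) = 12x^2 + 20x + 21. This has degree ≥ 2, so divide by f(x) over F_23: 12x^2 + 20x + 21 = (12)·(x^2 + 17x + 22) + (10). Hence a·b ≡ 10 (mod f). (F_23[x]/(f) is a field with 23^2 = 529 elements since f is irreducible of degree 2.)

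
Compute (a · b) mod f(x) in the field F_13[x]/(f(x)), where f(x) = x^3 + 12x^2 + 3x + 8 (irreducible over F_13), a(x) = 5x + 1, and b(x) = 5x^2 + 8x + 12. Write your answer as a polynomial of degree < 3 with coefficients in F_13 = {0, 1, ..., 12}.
a · b ≡ 5x^2 + 6x + 7 (mod f(x))

Multiply in F_13[x]: a(x)·b(x) = (5x + 1)·(5x^2 + 8x + 12) = 12x^3 + 6x^2 + 3x + 12. This has degree ≥ 3, so divide by f(x) over F_13: 12x^3 + 6x^2 + 3x + 12 = (12)·(x^3 + 12x^2 + 3x + 8) + (5x^2 + 6x + 7). Hence a·b ≡ 5x^2 + 6x + 7 (mod f). (F_13[x]/(f) is a field with 13^3 = 2197 elements since f is irreducible of degree 3.)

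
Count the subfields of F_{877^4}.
F_{877^4} has 3 subfields

The subfields of F_{p^n} are exactly the fields F_{p^d} for d | n (each is the fixed field of the unique index-d subgroup of Gal(F_{p^n}/F_p) ≅ Z/nZ). The divisors of n = 4 are {1, 2, 4}, giving 3 subfields: F_{877^1}, F_{877^2}, F_{877^4}.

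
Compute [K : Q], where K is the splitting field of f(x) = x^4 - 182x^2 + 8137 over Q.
[K : Q] = 4

Solving the quadratic in x^2: x^2 = (182 ± √(182^2 - 4·8137))/2 = (182 ± √576)/2 = (182 ± 24)/2, giving x^2 = 79 or x^2 = 103. So f(x) = (x^2 - 79)(x^2 - 103) and the roots of f are ±√79, ±√103. Hence the splitting field is K = Q(√79, √103). Since 79 and 103 are distinct squarefree integers > 1, their product 8137 is not a perfect square, so √103 ∉ Q(√79). By the tower law [K:Q] = [Q(√79,√103):Q(√79)] · [Q(√79):Q] = 2 · 2 = 4.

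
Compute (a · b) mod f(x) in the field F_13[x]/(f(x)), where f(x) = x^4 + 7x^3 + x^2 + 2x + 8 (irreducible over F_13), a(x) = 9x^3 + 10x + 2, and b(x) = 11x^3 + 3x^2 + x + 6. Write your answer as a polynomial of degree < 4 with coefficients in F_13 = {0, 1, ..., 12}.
a · b ≡ x^3 + 8x^2 + 4x + 9 (mod f(x))

Multiply in F_13[x]: a(x)·b(x) = (9x^3 + 10x + 2)·(11x^3 + 3x^2 + x + 6) = 8x^6 + x^5 + 2x^4 + 2x^3 + 3x^2 + 10x + 12. This has degree ≥ 4, so divide by f(x) over F_13: 8x^6 + x^5 + 2x^4 + 2x^3 + 3x^2 + 10x + 12 = (8x^2 + 10x + 2)·(x^4 + 7x^3 + x^2 + 2x + 8) + (x^3 + 8x^2 + 4x + 9). Hence a·b ≡ x^3 + 8x^2 + 4x + 9 (mod f). (F_13[x]/(f) is a field with 13^4 = 28561 elements since f is irreducible of degree 4.)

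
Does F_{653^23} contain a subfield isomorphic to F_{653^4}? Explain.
No: F_{653^4} is not a subfield of F_{653^23}

F_{p^m} embeds in F_{p^n} iff m | n. Here 4 ∤ 23 (since 23 = 5·4 + 3 with remainder 3 ≠ 0), so F_{653^4} is not a subfield of F_{653^23}. Equivalently: if it were, the tower law would give 4 = [F_{653^4}:F_653] dividing [F_{653^23}:F_653] = 23, contradiction.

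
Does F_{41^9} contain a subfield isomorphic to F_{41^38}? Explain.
No: F_{41^38} is not a subfield of F_{41^9}

F_{p^m} embeds in F_{p^n} iff m | n. Here 38 ∤ 9 (since 9 = 0·38 + 9 with remainder 9 ≠ 0), so F_{41^38} is not a subfield of F_{41^9}. Equivalently: if it were, the tower law would give 38 = [F_{41^38}:F_41] dividing [F_{41^9}:F_41] = 9, contradiction.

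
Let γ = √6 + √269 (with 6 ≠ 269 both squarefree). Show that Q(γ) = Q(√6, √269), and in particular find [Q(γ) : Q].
[Q(γ) : Q] = 4 (equivalently, Q(γ) = Q(√6, √269))

Obviously Q(γ) ⊆ Q(√6, √269), and [Q(√6, √269):Q] = 4 (since 6, 269 are distinct squarefree integers > 1 with 1614 not a perfect square). To show equality we compute the minimal polynomial of γ. From γ = √6 + √269: γ^2 = 6 + 2√(1614) + 269 = 275 + 2√(1614), so γ^2 - 275 = 2√(1614); squaring, (γ^2 - 275)^2 = 4·1614, i.e. γ^4 - 550γ^2 + 75625 - 6456 = 0, i.e. γ^4 - 550γ^2 + 69169 = 0. So γ is a root of x^4 - 550x^2 + 69169. This polynomial is irreducible over Q: it has no rational root (each ±√6 ± √269 is irrational), and any factorization into two quadratics over Q would force √(1614) ∈ Q (pairing opposite roots) or √6, √269 ∈ Q (other pairings), all impossible. Hence [Q(γ):Q] = 4 = [Q(√6, √269):Q], so Q(γ) = Q(√6, √269).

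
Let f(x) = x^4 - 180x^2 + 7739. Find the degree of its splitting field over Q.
[K : Q] = 4

Solving the quadratic in x^2: x^2 = (180 ± √(180^2 - 4·7739))/2 = (180 ± √1444)/2 = (180 ± 38)/2, giving x^2 = 71 or x^2 = 109. So f(x) = (x^2 - 71)(x^2 - 109) and the roots of f are ±√71, ±√109. Hence the splitting field is K = Q(√71, √109). Since 71 and 109 are distinct squarefree integers > 1, their product 7739 is not a perfect square, so √109 ∉ Q(√71). By the tower law [K:Q] = [Q(√71,√109):Q(√71)] · [Q(√71):Q] = 2 · 2 = 4.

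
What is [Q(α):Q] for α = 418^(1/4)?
[Q(α):Q] = 4

α is a root of x^4 - 418. By Eisenstein's criterion at the prime p = 2 (which divides the constant term 418 but p^2 = 4 does not, since 418 is squarefree), x^4 - 418 is irreducible over Q. Hence [Q(α):Q] = 4.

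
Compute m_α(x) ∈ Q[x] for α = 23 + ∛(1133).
m_α(x) = x^3 - 69x^2 + 1587x - 13300

Set β = α - 23 = ∛(1133), so β^3 = 1133. Then (α - 23)^3 - 1133 = 0, i.e. α is a root of g(x) = (x - 23)^3 - 1133 = x^3 - 69x^2 + 1587x - 13300. Since g(x) = h(x - 23) where h(x) = x^3 - 1133, and h is irreducible over Q (because 1133 is not a perfect cube, so h has no rational root, and a monic cubic with no rational root is irreducible), g is also irreducible (irreducibility is preserved under the substitution x → x - 23). Hence m_α(x) = x^3 - 69x^2 + 1587x - 13300.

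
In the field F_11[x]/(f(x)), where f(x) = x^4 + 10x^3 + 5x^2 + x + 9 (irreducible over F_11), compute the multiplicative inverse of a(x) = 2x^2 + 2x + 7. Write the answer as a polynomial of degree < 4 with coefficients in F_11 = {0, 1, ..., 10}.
a(x)^(-1) ≡ 10x^3 + 7x^2 + 3x + 2 (mod f(x))

Since f is irreducible over F_11, F_11[x]/(f) is a field and a(x) ≠ 0 has an inverse. Apply the extended Euclidean algorithm to f(x) and a(x) in F_11[x]: f(x) = (6x^2 + 10x + 10)·a(x) + (10x + 5);  a(x) = (9x + 10)·(10x + 5) + (1). The last nonzero remainder is the constant 1 = gcd(f, a) in F_11. Back-substituting through the division chain expresses 1 = s(x)·a(x) + t(x)·f(x) with s(x) ≡ 10x^3 + 7x^2 + 3x + 2 (mod f), so a(x)^(-1) ≡ s(x) = 10x^3 + 7x^2 + 3x + 2 (mod f). Check: (2x^2 + 2x + 7)·(10x^3 + 7x^2 + 3x + 2) = 9x^5 + x^4 + 2x^3 + 4x^2 + 3x + 3 ≡ 1 (mod x^4 + 10x^3 + 5x^2 + x + 9).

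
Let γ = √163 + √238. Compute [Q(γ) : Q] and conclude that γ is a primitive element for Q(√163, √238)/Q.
[Q(γ) : Q] = 4 (equivalently, Q(γ) = Q(√163, √238))

Obviously Q(γ) ⊆ Q(√163, √238), and [Q(√163, √238):Q] = 4 (since 163, 238 are distinct squarefree integers > 1 with 38794 not a perfect square). To show equality we compute the minimal polynomial of γ. From γ = √163 + √238: γ^2 = 163 + 2√(38794) + 238 = 401 + 2√(38794), so γ^2 - 401 = 2√(38794); squaring, (γ^2 - 401)^2 = 4·38794, i.e. γ^4 - 802γ^2 + 160801 - 155176 = 0, i.e. γ^4 - 802γ^2 + 5625 = 0. So γ is a root of x^4 - 802x^2 + 5625. This polynomial is irreducible over Q: it has no rational root (each ±√163 ± √238 is irrational), and any factorization into two quadratics over Q would force √(38794) ∈ Q (pairing opposite roots) or √163, √238 ∈ Q (other pairings), all impossible. Hence [Q(γ):Q] = 4 = [Q(√163, √238):Q], so Q(γ) = Q(√163, √238).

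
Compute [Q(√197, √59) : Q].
[Q(√197, √59) : Q] = 4

[Q(√197):Q] = 2 (min poly x^2 - 197, irreducible since 197 is squarefree > 1). For the top step, suppose √59 ∈ Q(√197), say √59 = c + d√197 with c, d ∈ Q. Squaring: 59 = c^2 + 197d^2 + 2cd√197. Since √197 ∉ Q this forces 2cd = 0. If d = 0 then √59 = c ∈ Q, contradicting 59 squarefree > 1. If c = 0 then 59 = 197d^2, so 197·59 = (197d)^2 is a perfect square in Q — but 197·59 = 11623 is not a perfect square (since 197 and 59 are distinct squarefree integers). Contradiction. Hence √59 ∉ Q(√197), so x^2 - 59 stays irreducible over Q(√197) and [Q(√197, √59) : Q(√197)] = 2. By the tower law, [Q(√197, √59) : Q] = 2 · 2 = 4.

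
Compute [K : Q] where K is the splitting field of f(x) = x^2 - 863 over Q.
[K : Q] = 2

f(x) = x^2 - 863 factors as (x - √863)(x + √863). The splitting field is K = Q(√863). Since 863 is squarefree and > 1, it is not a perfect square, so x^2 - 863 is irreducible over Q and [Q(√863) : Q] = 2. Hence [K : Q] = 2.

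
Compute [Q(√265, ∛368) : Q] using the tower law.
[Q(√265, ∛368) : Q] = 6

Let L = Q(√265, ∛368). Since Q(√265) ⊂ L and [Q(√265):Q] = 2, the tower law gives 2 | [L:Q]. Likewise Q(∛368) ⊂ L with [Q(∛368):Q] = 3 (because 368 is not a perfect cube), so 3 | [L:Q]. As gcd(2,3) = 1, [L:Q] is divisible by 6. Conversely L is generated over Q by √265 and ∛368, so [L:Q] ≤ 2·3 = 6. Therefore [Q(√265, ∛368) : Q] = 6.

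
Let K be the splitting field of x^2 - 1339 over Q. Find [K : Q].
[K : Q] = 2

f(x) = x^2 - 1339 factors as (x - √1339)(x + √1339). The splitting field is K = Q(√1339). Since 1339 is squarefree and > 1, it is not a perfect square, so x^2 - 1339 is irreducible over Q and [Q(√1339) : Q] = 2. Hence [K : Q] = 2.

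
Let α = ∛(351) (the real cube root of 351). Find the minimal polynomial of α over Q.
m_α(x) = x^3 - 351

α satisfies α^3 = 351, so x^3 - 351 annihilates α. By the rational root test, a rational root p/q (in lowest terms) of x^3 - 351 would satisfy p^3 = 351 q^3, forcing q = 1 and p^3 = 351; but 351 is not a perfect cube, contradiction. A monic cubic over Q with no rational root is irreducible (any nontrivial factorization would include a linear factor). Hence x^3 - 351 is the minimal polynomial of α, and in particular [Q(α):Q] = 3.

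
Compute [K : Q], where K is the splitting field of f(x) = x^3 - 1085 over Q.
[K : Q] = 6

The roots of x^3 - 1085 are ∛1085, ω∛1085, ω^2∛1085 where ω = e^(2πi/3) is a primitive cube root of unity, so K = Q(∛1085, ω). Now [Q(∛1085):Q] = 3 (since 1085 is not a perfect cube, x^3 - 1085 is irreducible) and [Q(ω):Q] = 2. Both 2 and 3 divide [K:Q], and [K:Q] ≤ 3·2 = 6, so [K:Q] = 6. (Equivalently: Q(∛1085) ⊂ R but ω ∉ R, so [K : Q(∛1085)] = 2.)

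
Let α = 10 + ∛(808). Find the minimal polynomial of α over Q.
m_α(x) = x^3 - 30x^2 + 300x - 1808

Set β = α - 10 = ∛(808), so β^3 = 808. Then (α - 10)^3 - 808 = 0, i.e. α is a root of g(x) = (x - 10)^3 - 808 = x^3 - 30x^2 + 300x - 1808. Since g(x) = h(x - 10) where h(x) = x^3 - 808, and h is irreducible over Q (because 808 is not a perfect cube, so h has no rational root, and a monic cubic with no rational root is irreducible), g is also irreducible (irreducibility is preserved under the substitution x → x - 10). Hence m_α(x) = x^3 - 30x^2 + 300x - 1808.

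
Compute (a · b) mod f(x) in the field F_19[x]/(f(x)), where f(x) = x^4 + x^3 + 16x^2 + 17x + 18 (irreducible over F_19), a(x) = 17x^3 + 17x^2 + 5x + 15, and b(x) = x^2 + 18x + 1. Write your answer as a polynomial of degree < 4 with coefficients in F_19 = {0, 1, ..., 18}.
a · b ≡ 16x^3 + 10x^2 + 11x + 17 (mod f(x))

Multiply in F_19[x]: a(x)·b(x) = (17x^3 + 17x^2 + 5x + 15)·(x^2 + 18x + 1) = 17x^5 + 5x^3 + 8x^2 + 9x + 15. This has degree ≥ 4, so divide by f(x) over F_19: 17x^5 + 5x^3 + 8x^2 + 9x + 15 = (17x + 2)·(x^4 + x^3 + 16x^2 + 17x + 18) + (16x^3 + 10x^2 + 11x + 17). Hence a·b ≡ 16x^3 + 10x^2 + 11x + 17 (mod f). (F_19[x]/(f) is a field with 19^4 = 130321 elements since f is irreducible of degree 4.)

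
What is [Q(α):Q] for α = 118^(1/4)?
[Q(α):Q] = 4

α is a root of x^4 - 118. By Eisenstein's criterion at the prime p = 2 (which divides the constant term 118 but p^2 = 4 does not, since 118 is squarefree), x^4 - 118 is irreducible over Q. Hence [Q(α):Q] = 4.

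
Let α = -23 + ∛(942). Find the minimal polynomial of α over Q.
m_α(x) = x^3 + 69x^2 + 1587x + 11225

Set β = α + 23 = ∛(942), so β^3 = 942. Then (α + 23)^3 - 942 = 0, i.e. α is a root of g(x) = (x + 23)^3 - 942 = x^3 + 69x^2 + 1587x + 11225. Since g(x) = h(x + 23) where h(x) = x^3 - 942, and h is irreducible over Q (because 942 is not a perfect cube, so h has no rational root, and a monic cubic with no rational root is irreducible), g is also irreducible (irreducibility is preserved under the substitution x → x + 23). Hence m_α(x) = x^3 + 69x^2 + 1587x + 11225.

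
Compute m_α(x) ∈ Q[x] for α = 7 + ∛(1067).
m_α(x) = x^3 - 21x^2 + 147x - 1410

Set β = α - 7 = ∛(1067), so β^3 = 1067. Then (α - 7)^3 - 1067 = 0, i.e. α is a root of g(x) = (x - 7)^3 - 1067 = x^3 - 21x^2 + 147x - 1410. Since g(x) = h(x - 7) where h(x) = x^3 - 1067, and h is irreducible over Q (because 1067 is not a perfect cube, so h has no rational root, and a monic cubic with no rational root is irreducible), g is also irreducible (irreducibility is preserved under the substitution x → x - 7). Hence m_α(x) = x^3 - 21x^2 + 147x - 1410.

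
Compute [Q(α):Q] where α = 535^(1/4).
[Q(α):Q] = 4

α is a root of x^4 - 535. By Eisenstein's criterion at the prime p = 5 (which divides the constant term 535 but p^2 = 25 does not, since 535 is squarefree), x^4 - 535 is irreducible over Q. Hence [Q(α):Q] = 4.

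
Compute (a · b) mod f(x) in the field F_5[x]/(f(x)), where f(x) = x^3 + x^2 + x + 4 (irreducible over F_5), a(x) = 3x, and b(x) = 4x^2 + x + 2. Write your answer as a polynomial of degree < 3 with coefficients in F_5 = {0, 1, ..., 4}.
a · b ≡ x^2 + 4x + 2 (mod f(x))

Multiply in F_5[x]: a(x)·b(x) = (3x)·(4x^2 + x + 2) = 2x^3 + 3x^2 + x. This has degree ≥ 3, so divide by f(x) over F_5: 2x^3 + 3x^2 + x = (2)·(x^3 + x^2 + x + 4) + (x^2 + 4x + 2). Hence a·b ≡ x^2 + 4x + 2 (mod f). (F_5[x]/(f) is a field with 5^3 = 125 elements since f is irreducible of degree 3.)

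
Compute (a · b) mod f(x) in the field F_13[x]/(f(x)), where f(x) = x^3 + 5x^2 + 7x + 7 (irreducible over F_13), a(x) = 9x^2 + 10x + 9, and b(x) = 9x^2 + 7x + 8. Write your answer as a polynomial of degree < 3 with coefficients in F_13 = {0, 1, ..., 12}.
a · b ≡ 6x^2 + x + 3 (mod f(x))

Multiply in F_13[x]: a(x)·b(x) = (9x^2 + 10x + 9)·(9x^2 + 7x + 8) = 3x^4 + 10x^3 + 2x^2 + 7. This has degree ≥ 3, so divide by f(x) over F_13: 3x^4 + 10x^3 + 2x^2 + 7 = (3x + 8)·(x^3 + 5x^2 + 7x + 7) + (6x^2 + x + 3). Hence a·b ≡ 6x^2 + x + 3 (mod f). (F_13[x]/(f) is a field with 13^3 = 2197 elements since f is irreducible of degree 3.)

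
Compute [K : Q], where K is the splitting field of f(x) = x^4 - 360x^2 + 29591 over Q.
[K : Q] = 4

Solving the quadratic in x^2: x^2 = (360 ± √(360^2 - 4·29591))/2 = (360 ± √11236)/2 = (360 ± 106)/2, giving x^2 = 233 or x^2 = 127. So f(x) = (x^2 - 233)(x^2 - 127) and the roots of f are ±√233, ±√127. Hence the splitting field is K = Q(√233, √127). Since 233 and 127 are distinct squarefree integers > 1, their product 29591 is not a perfect square, so √127 ∉ Q(√233). By the tower law [K:Q] = [Q(√233,√127):Q(√233)] · [Q(√233):Q] = 2 · 2 = 4.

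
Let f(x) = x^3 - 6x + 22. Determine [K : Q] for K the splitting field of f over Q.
[K : Q] = 6

By the rational root test, any rational root of the monic integer polynomial f(x) = x^3 - 6x + 22 must be an integer dividing the constant term 22, i.e. one of ±{1, 2, 11, 22}. Evaluating: f(1) = 17, f(-1) = 27, f(2) = 18, f(-2) = 26, f(11) = 1287, f(-11) = -1243, f(22) = 10538, f(-22) = -10494; none is 0, so f has no rational root and is therefore irreducible over Q (a cubic with no linear factor over a field is irreducible). For an irreducible cubic, the Galois group is A_3 or S_3 according as the discriminant disc(f) = -4a^3 - 27b^2 = -4·(-6)^3 - 27·(22)^2 = -12204 is or is not a square in Q. Here disc(f) = -12204 is not a perfect square in Q, so the Galois group of f over Q is not contained in A_3 and must be all of S_3. The splitting field has degree |S_3| = 6 over Q, so [K : Q] = 6.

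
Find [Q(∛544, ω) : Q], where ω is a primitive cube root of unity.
[Q(∛544, ω) : Q] = 6

[Q(∛544):Q] = 3 (min poly x^3 - 544, irreducible since 544 is not a perfect cube). [Q(ω):Q] = 2 (min poly x^2 + x + 1). Since Q(∛544) ⊂ R and ω ∉ R, we have ω ∉ Q(∛544), so x^2 + x + 1 remains irreducible over Q(∛544) and [Q(∛544, ω) : Q(∛544)] = 2. By the tower law, [Q(∛544, ω) : Q] = 3 · 2 = 6. (In fact Q(∛544, ω) is the splitting field of x^3 - 544 over Q.)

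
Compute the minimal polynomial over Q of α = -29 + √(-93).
m_α(x) = x^2 + 58x + 934

From α + 29 = √(-93), squaring gives (α + 29)^2 = -93, i.e. α^2 + 58α + 841 = -93, so α^2 + 58α + 934 = 0. The discriminant of x^2 + 58x + 934 is (58)^2 - 4·(934) = 3364 - 3736 = -372, and 4·(-93) is not a perfect square in Q since -93 is squarefree and ≠ 1. Hence x^2 + 58x + 934 is irreducible over Q and is the minimal polynomial of α.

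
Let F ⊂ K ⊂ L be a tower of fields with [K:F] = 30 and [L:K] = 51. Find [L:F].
[L:F] = 1530

The tower law says that for any tower of field extensions F ⊂ K ⊂ L with finite degrees, [L:F] = [L:K] · [K:F]. Here this gives [L:F] = 51 · 30 = 1530.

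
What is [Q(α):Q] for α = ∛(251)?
[Q(α):Q] = 3

The minimal polynomial of α is x^3 - 251, irreducible over Q since 251 is not a perfect cube (so x^3 - 251 has no rational root). Hence [Q(α):Q] = deg(m_α) = 3.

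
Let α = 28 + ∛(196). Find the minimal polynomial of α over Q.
m_α(x) = x^3 - 84x^2 + 2352x - 22148

Set β = α - 28 = ∛(196), so β^3 = 196. Then (α - 28)^3 - 196 = 0, i.e. α is a root of g(x) = (x - 28)^3 - 196 = x^3 - 84x^2 + 2352x - 22148. Since g(x) = h(x - 28) where h(x) = x^3 - 196, and h is irreducible over Q (because 196 is not a perfect cube, so h has no rational root, and a monic cubic with no rational root is irreducible), g is also irreducible (irreducibility is preserved under the substitution x → x - 28). Hence m_α(x) = x^3 - 84x^2 + 2352x - 22148.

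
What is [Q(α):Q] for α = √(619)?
[Q(α):Q] = 2

[Q(α):Q] equals the degree of the minimal polynomial of α. Here α^2 = 619 and x^2 - 619 is irreducible (d = 619 is squarefree, ≠ 1, hence not a square), so deg(m_α) = 2. Thus [Q(α):Q] = 2.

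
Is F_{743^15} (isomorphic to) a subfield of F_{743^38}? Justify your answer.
No: F_{743^15} is not a subfield of F_{743^38}

F_{p^m} embeds in F_{p^n} iff m | n. Here 15 ∤ 38 (since 38 = 2·15 + 8 with remainder 8 ≠ 0), so F_{743^15} is not a subfield of F_{743^38}. Equivalently: if it were, the tower law would give 15 = [F_{743^15}:F_743] dividing [F_{743^38}:F_743] = 38, contradiction.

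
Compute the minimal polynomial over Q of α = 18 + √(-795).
m_α(x) = x^2 - 36x + 1119

From α - 18 = √(-795), squaring gives (α - 18)^2 = -795, i.e. α^2 - 36α + 324 = -795, so α^2 - 36α + 1119 = 0. The discriminant of x^2 - 36x + 1119 is (-36)^2 - 4·(1119) = 1296 - 4476 = -3180, and 4·(-795) is not a perfect square in Q since -795 is squarefree and ≠ 1. Hence x^2 - 36x + 1119 is irreducible over Q and is the minimal polynomial of α.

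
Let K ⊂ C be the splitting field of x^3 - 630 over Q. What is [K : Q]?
[K : Q] = 6

The roots of x^3 - 630 are ∛630, ω∛630, ω^2∛630 where ω = e^(2πi/3) is a primitive cube root of unity, so K = Q(∛630, ω). Now [Q(∛630):Q] = 3 (since 630 is not a perfect cube, x^3 - 630 is irreducible) and [Q(ω):Q] = 2. Both 2 and 3 divide [K:Q], and [K:Q] ≤ 3·2 = 6, so [K:Q] = 6. (Equivalently: Q(∛630) ⊂ R but ω ∉ R, so [K : Q(∛630)] = 2.)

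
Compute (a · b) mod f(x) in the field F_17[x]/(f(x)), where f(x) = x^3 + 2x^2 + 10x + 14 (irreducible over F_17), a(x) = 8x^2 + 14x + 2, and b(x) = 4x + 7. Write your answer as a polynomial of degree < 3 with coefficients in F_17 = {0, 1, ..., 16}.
a · b ≡ 14x^2 + 7x + 8 (mod f(x))

Multiply in F_17[x]: a(x)·b(x) = (8x^2 + 14x + 2)·(4x + 7) = 15x^3 + 10x^2 + 4x + 14. This has degree ≥ 3, so divide by f(x) over F_17: 15x^3 + 10x^2 + 4x + 14 = (15)·(x^3 + 2x^2 + 10x + 14) + (14x^2 + 7x + 8). Hence a·b ≡ 14x^2 + 7x + 8 (mod f). (F_17[x]/(f) is a field with 17^3 = 4913 elements since f is irreducible of degree 3.)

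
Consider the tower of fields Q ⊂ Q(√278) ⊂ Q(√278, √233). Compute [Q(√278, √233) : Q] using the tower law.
[Q(√278, √233) : Q] = 4

[Q(√278):Q] = 2 (min poly x^2 - 278, irreducible since 278 is squarefree > 1). For the top step, suppose √233 ∈ Q(√278), say √233 = c + d√278 with c, d ∈ Q. Squaring: 233 = c^2 + 278d^2 + 2cd√278. Since √278 ∉ Q this forces 2cd = 0. If d = 0 then √233 = c ∈ Q, contradicting 233 squarefree > 1. If c = 0 then 233 = 278d^2, so 278·233 = (278d)^2 is a perfect square in Q — but 278·233 = 64774 is not a perfect square (since 278 and 233 are distinct squarefree integers). Contradiction. Hence √233 ∉ Q(√278), so x^2 - 233 stays irreducible over Q(√278) and [Q(√278, √233) : Q(√278)] = 2. By the tower law, [Q(√278, √233) : Q] = 2 · 2 = 4.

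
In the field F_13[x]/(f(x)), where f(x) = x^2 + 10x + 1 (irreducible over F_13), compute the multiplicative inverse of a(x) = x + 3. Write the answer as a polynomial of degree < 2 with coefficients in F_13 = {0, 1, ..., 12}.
a(x)^(-1) ≡ 2x + 1 (mod f(x))

Since f is irreducible over F_13, F_13[x]/(f) is a field and a(x) ≠ 0 has an inverse. Apply the extended Euclidean algorithm to f(x) and a(x) in F_13[x]: f(x) = (x + 7)·a(x) + (6). The last nonzero remainder is the constant 6 = gcd(f, a) in F_13. Back-substituting through the division chain expresses 6 = s(x)·a(x) + t(x)·f(x) with s(x) ≡ 12x + 6 (mod f), so (12x + 6)·a(x) ≡ 6 (mod f). Multiplying by 6^(-1) ≡ 11 in F_13 gives a(x)^(-1) ≡ 11·(12x + 6) ≡ 2x + 1 (mod f). Check: (x + 3)·(2x + 1) = 2x^2 + 7x + 3 ≡ 1 (mod x^2 + 10x + 1).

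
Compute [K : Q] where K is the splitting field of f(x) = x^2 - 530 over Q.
[K : Q] = 2

f(x) = x^2 - 530 factors as (x - √530)(x + √530). The splitting field is K = Q(√530). Since 530 is squarefree and > 1, it is not a perfect square, so x^2 - 530 is irreducible over Q and [Q(√530) : Q] = 2. Hence [K : Q] = 2.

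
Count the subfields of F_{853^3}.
F_{853^3} has 2 subfields

The subfields of F_{p^n} are exactly the fields F_{p^d} for d | n (each is the fixed field of the unique index-d subgroup of Gal(F_{p^n}/F_p) ≅ Z/nZ). The divisors of n = 3 are {1, 3}, giving 2 subfields: F_{853^1}, F_{853^3}.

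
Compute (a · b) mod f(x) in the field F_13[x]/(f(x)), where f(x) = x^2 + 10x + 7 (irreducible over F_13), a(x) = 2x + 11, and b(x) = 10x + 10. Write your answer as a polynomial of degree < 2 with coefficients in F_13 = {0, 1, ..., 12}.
a · b ≡ 8x + 9 (mod f(x))

Multiply in F_13[x]: a(x)·b(x) = (2x + 11)·(10x + 10) = 7x^2 + 6. This has degree ≥ 2, so divide by f(x) over F_13: 7x^2 + 6 = (7)·(x^2 + 10x + 7) + (8x + 9). Hence a·b ≡ 8x + 9 (mod f). (F_13[x]/(f) is a field with 13^2 = 169 elements since f is irreducible of degree 2.)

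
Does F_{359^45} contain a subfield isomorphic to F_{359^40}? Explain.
No: F_{359^40} is not a subfield of F_{359^45}

F_{p^m} embeds in F_{p^n} iff m | n. Here 40 ∤ 45 (since 45 = 1·40 + 5 with remainder 5 ≠ 0), so F_{359^40} is not a subfield of F_{359^45}. Equivalently: if it were, the tower law would give 40 = [F_{359^40}:F_359] dividing [F_{359^45}:F_359] = 45, contradiction.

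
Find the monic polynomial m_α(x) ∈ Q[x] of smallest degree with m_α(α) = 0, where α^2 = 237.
m_α(x) = x^2 - 237

α satisfies α^2 - 237 = 0, so x^2 - 237 annihilates α. Since d = 237 is squarefree and ≠ 1, it is not a perfect square in Q, so x^2 - 237 has no rational root and is therefore irreducible over Q (a degree-2 polynomial over a field is irreducible iff it has no root). Hence m_α(x) = x^2 - 237.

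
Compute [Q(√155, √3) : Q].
[Q(√155, √3) : Q] = 4

[Q(√155):Q] = 2 (min poly x^2 - 155, irreducible since 155 is squarefree > 1). For the top step, suppose √3 ∈ Q(√155), say √3 = c + d√155 with c, d ∈ Q. Squaring: 3 = c^2 + 155d^2 + 2cd√155. Since √155 ∉ Q this forces 2cd = 0. If d = 0 then √3 = c ∈ Q, contradicting 3 squarefree > 1. If c = 0 then 3 = 155d^2, so 155·3 = (155d)^2 is a perfect square in Q — but 155·3 = 465 is not a perfect square (since 155 and 3 are distinct squarefree integers). Contradiction. Hence √3 ∉ Q(√155), so x^2 - 3 stays irreducible over Q(√155) and [Q(√155, √3) : Q(√155)] = 2. By the tower law, [Q(√155, √3) : Q] = 2 · 2 = 4.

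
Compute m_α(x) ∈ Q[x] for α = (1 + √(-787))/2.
m_α(x) = x^2 - x + 197

From 2α - 1 = √(-787), squaring gives (2α - 1)^2 = -787, i.e. 4α^2 - 4α + 1 = -787, so α^2 - α + (1 + 787)/4 = 0. Since -787 ≡ 1 (mod 4), (1 + 787)/4 = 197 ∈ Z. The polynomial x^2 - x + 197 has discriminant 1 - 4·(197) = -787, which is not a perfect square in Q (d = -787 is squarefree and ≠ 1), so x^2 - x + 197 is irreducible over Q. It is the minimal polynomial of α.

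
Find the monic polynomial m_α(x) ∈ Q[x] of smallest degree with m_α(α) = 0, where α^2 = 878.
m_α(x) = x^2 - 878

α satisfies α^2 - 878 = 0, so x^2 - 878 annihilates α. Since d = 878 is squarefree and ≠ 1, it is not a perfect square in Q, so x^2 - 878 has no rational root and is therefore irreducible over Q (a degree-2 polynomial over a field is irreducible iff it has no root). Hence m_α(x) = x^2 - 878.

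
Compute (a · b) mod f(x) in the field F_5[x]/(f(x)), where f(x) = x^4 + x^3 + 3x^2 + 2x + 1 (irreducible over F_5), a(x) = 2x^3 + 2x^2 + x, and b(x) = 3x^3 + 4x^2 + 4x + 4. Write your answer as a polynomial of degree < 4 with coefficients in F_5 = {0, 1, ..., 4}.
a · b ≡ x^3 + x^2 + 2 (mod f(x))

Multiply in F_5[x]: a(x)·b(x) = (2x^3 + 2x^2 + x)·(3x^3 + 4x^2 + 4x + 4) = x^6 + 4x^5 + 4x^4 + 2x^2 + 4x. This has degree ≥ 4, so divide by f(x) over F_5: x^6 + 4x^5 + 4x^4 + 2x^2 + 4x = (x^2 + 3x + 3)·(x^4 + x^3 + 3x^2 + 2x + 1) + (x^3 + x^2 + 2). Hence a·b ≡ x^3 + x^2 + 2 (mod f). (F_5[x]/(f) is a field with 5^4 = 625 elements since f is irreducible of degree 4.)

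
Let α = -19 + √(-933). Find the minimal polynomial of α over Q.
m_α(x) = x^2 + 38x + 1294

From α + 19 = √(-933), squaring gives (α + 19)^2 = -933, i.e. α^2 + 38α + 361 = -933, so α^2 + 38α + 1294 = 0. The discriminant of x^2 + 38x + 1294 is (38)^2 - 4·(1294) = 1444 - 5176 = -3732, and 4·(-933) is not a perfect square in Q since -933 is squarefree and ≠ 1. Hence x^2 + 38x + 1294 is irreducible over Q and is the minimal polynomial of α.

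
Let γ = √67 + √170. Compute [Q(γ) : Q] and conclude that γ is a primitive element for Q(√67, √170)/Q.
[Q(γ) : Q] = 4 (equivalently, Q(γ) = Q(√67, √170))

Obviously Q(γ) ⊆ Q(√67, √170), and [Q(√67, √170):Q] = 4 (since 67, 170 are distinct squarefree integers > 1 with 11390 not a perfect square). To show equality we compute the minimal polynomial of γ. From γ = √67 + √170: γ^2 = 67 + 2√(11390) + 170 = 237 + 2√(11390), so γ^2 - 237 = 2√(11390); squaring, (γ^2 - 237)^2 = 4·11390, i.e. γ^4 - 474γ^2 + 56169 - 45560 = 0, i.e. γ^4 - 474γ^2 + 10609 = 0. So γ is a root of x^4 - 474x^2 + 10609. This polynomial is irreducible over Q: it has no rational root (each ±√67 ± √170 is irrational), and any factorization into two quadratics over Q would force √(11390) ∈ Q (pairing opposite roots) or √67, √170 ∈ Q (other pairings), all impossible. Hence [Q(γ):Q] = 4 = [Q(√67, √170):Q], so Q(γ) = Q(√67, √170).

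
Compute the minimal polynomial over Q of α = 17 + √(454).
m_α(x) = x^2 - 34x - 165

From α - 17 = √(454), squaring gives (α - 17)^2 = 454, i.e. α^2 - 34α + 289 = 454, so α^2 - 34α - 165 = 0. The discriminant of x^2 - 34x - 165 is (-34)^2 - 4·(-165) = 1156 + 660 = 1816, and 4·(454) is not a perfect square in Q since 454 is squarefree and ≠ 1. Hence x^2 - 34x - 165 is irreducible over Q and is the minimal polynomial of α.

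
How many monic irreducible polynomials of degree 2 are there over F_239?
There are 28441 monic irreducible polynomials of degree 2 over F_239

Each element of F_{239^2} that lies in no proper subfield is a root of exactly one monic irreducible of degree 2 over F_239, and each such polynomial has 2 distinct roots in F_{239^2}. By Möbius inversion the count is N_239(2) = (1/2) Σ_{d|2} μ(2/d) · 239^d = (1/2)(μ(2)·239^1 + μ(1)·239^2) = 56882/2 = 28441.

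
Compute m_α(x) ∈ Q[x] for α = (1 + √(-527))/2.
m_α(x) = x^2 - x + 132

From 2α - 1 = √(-527), squaring gives (2α - 1)^2 = -527, i.e. 4α^2 - 4α + 1 = -527, so α^2 - α + (1 + 527)/4 = 0. Since -527 ≡ 1 (mod 4), (1 + 527)/4 = 132 ∈ Z. The polynomial x^2 - x + 132 has discriminant 1 - 4·(132) = -527, which is not a perfect square in Q (d = -527 is squarefree and ≠ 1), so x^2 - x + 132 is irreducible over Q. It is the minimal polynomial of α.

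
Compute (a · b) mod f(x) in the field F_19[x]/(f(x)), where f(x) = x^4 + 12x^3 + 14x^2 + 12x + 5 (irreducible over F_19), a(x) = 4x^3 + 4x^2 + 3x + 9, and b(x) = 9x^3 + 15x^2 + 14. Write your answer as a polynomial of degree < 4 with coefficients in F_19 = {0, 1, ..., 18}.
a · b ≡ 5x^3 + 2x^2 + 9x + 6 (mod f(x))

Multiply in F_19[x]: a(x)·b(x) = (4x^3 + 4x^2 + 3x + 9)·(9x^3 + 15x^2 + 14) = 17x^6 + x^5 + 11x^4 + 11x^3 + x^2 + 4x + 12. This has degree ≥ 4, so divide by f(x) over F_19: 17x^6 + x^5 + 11x^4 + 11x^3 + x^2 + 4x + 12 = (17x^2 + 6x + 5)·(x^4 + 12x^3 + 14x^2 + 12x + 5) + (5x^3 + 2x^2 + 9x + 6). Hence a·b ≡ 5x^3 + 2x^2 + 9x + 6 (mod f). (F_19[x]/(f) is a field with 19^4 = 130321 elements since f is irreducible of degree 4.)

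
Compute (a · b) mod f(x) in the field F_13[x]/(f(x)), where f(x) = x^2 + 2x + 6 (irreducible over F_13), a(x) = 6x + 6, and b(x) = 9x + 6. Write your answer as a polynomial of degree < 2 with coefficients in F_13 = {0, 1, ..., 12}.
a · b ≡ 8x + 11 (mod f(x))

Multiply in F_13[x]: a(x)·b(x) = (6x + 6)·(9x + 6) = 2x^2 + 12x + 10. This has degree ≥ 2, so divide by f(x) over F_13: 2x^2 + 12x + 10 = (2)·(x^2 + 2x + 6) + (8x + 11). Hence a·b ≡ 8x + 11 (mod f). (F_13[x]/(f) is a field with 13^2 = 169 elements since f is irreducible of degree 2.)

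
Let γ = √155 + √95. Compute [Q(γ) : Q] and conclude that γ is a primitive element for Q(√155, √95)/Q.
[Q(γ) : Q] = 4 (equivalently, Q(γ) = Q(√155, √95))

Obviously Q(γ) ⊆ Q(√155, √95), and [Q(√155, √95):Q] = 4 (since 155, 95 are distinct squarefree integers > 1 with 14725 not a perfect square). To show equality we compute the minimal polynomial of γ. From γ = √155 + √95: γ^2 = 155 + 2√(14725) + 95 = 250 + 2√(14725), so γ^2 - 250 = 2√(14725); squaring, (γ^2 - 250)^2 = 4·14725, i.e. γ^4 - 500γ^2 + 62500 - 58900 = 0, i.e. γ^4 - 500γ^2 + 3600 = 0. So γ is a root of x^4 - 500x^2 + 3600. This polynomial is irreducible over Q: it has no rational root (each ±√155 ± √95 is irrational), and any factorization into two quadratics over Q would force √(14725) ∈ Q (pairing opposite roots) or √155, √95 ∈ Q (other pairings), all impossible. Hence [Q(γ):Q] = 4 = [Q(√155, √95):Q], so Q(γ) = Q(√155, √95).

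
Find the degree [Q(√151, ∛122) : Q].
[Q(√151, ∛122) : Q] = 6

Let L = Q(√151, ∛122). Since Q(√151) ⊂ L and [Q(√151):Q] = 2, the tower law gives 2 | [L:Q]. Likewise Q(∛122) ⊂ L with [Q(∛122):Q] = 3 (because 122 is not a perfect cube), so 3 | [L:Q]. As gcd(2,3) = 1, [L:Q] is divisible by 6. Conversely L is generated over Q by √151 and ∛122, so [L:Q] ≤ 2·3 = 6. Therefore [Q(√151, ∛122) : Q] = 6.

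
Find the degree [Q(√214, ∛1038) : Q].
[Q(√214, ∛1038) : Q] = 6

Let L = Q(√214, ∛1038). Since Q(√214) ⊂ L and [Q(√214):Q] = 2, the tower law gives 2 | [L:Q]. Likewise Q(∛1038) ⊂ L with [Q(∛1038):Q] = 3 (because 1038 is not a perfect cube), so 3 | [L:Q]. As gcd(2,3) = 1, [L:Q] is divisible by 6. Conversely L is generated over Q by √214 and ∛1038, so [L:Q] ≤ 2·3 = 6. Therefore [Q(√214, ∛1038) : Q] = 6.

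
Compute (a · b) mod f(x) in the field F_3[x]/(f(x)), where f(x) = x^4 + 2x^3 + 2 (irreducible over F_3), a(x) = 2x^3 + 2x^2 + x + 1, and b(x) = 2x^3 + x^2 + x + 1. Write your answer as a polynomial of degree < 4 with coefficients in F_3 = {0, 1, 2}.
a · b ≡ 2x^3 + 2x^2 + 2 (mod f(x))

Multiply in F_3[x]: a(x)·b(x) = (2x^3 + 2x^2 + x + 1)·(2x^3 + x^2 + x + 1) = x^6 + x^3 + x^2 + 2x + 1. This has degree ≥ 4, so divide by f(x) over F_3: x^6 + x^3 + x^2 + 2x + 1 = (x^2 + x + 1)·(x^4 + 2x^3 + 2) + (2x^3 + 2x^2 + 2). Hence a·b ≡ 2x^3 + 2x^2 + 2 (mod f). (F_3[x]/(f) is a field with 3^4 = 81 elements since f is irreducible of degree 4.)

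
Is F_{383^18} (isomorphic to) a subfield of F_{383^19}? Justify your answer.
No: F_{383^18} is not a subfield of F_{383^19}

F_{p^m} embeds in F_{p^n} iff m | n. Here 18 ∤ 19 (since 19 = 1·18 + 1 with remainder 1 ≠ 0), so F_{383^18} is not a subfield of F_{383^19}. Equivalently: if it were, the tower law would give 18 = [F_{383^18}:F_383] dividing [F_{383^19}:F_383] = 19, contradiction.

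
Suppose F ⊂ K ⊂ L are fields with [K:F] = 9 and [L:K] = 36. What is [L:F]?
[L:F] = 324

The tower law says that for any tower of field extensions F ⊂ K ⊂ L with finite degrees, [L:F] = [L:K] · [K:F]. Here this gives [L:F] = 36 · 9 = 324.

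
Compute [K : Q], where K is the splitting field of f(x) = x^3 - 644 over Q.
[K : Q] = 6

The roots of x^3 - 644 are ∛644, ω∛644, ω^2∛644 where ω = e^(2πi/3) is a primitive cube root of unity, so K = Q(∛644, ω). Now [Q(∛644):Q] = 3 (since 644 is not a perfect cube, x^3 - 644 is irreducible) and [Q(ω):Q] = 2. Both 2 and 3 divide [K:Q], and [K:Q] ≤ 3·2 = 6, so [K:Q] = 6. (Equivalently: Q(∛644) ⊂ R but ω ∉ R, so [K : Q(∛644)] = 2.)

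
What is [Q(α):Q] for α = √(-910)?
[Q(α):Q] = 2

[Q(α):Q] equals the degree of the minimal polynomial of α. Here α^2 = -910 and x^2 + 910 is irreducible (d = -910 is squarefree, ≠ 1, hence not a square), so deg(m_α) = 2. Thus [Q(α):Q] = 2.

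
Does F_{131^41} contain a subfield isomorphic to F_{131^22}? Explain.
No: F_{131^22} is not a subfield of F_{131^41}

F_{p^m} embeds in F_{p^n} iff m | n. Here 22 ∤ 41 (since 41 = 1·22 + 19 with remainder 19 ≠ 0), so F_{131^22} is not a subfield of F_{131^41}. Equivalently: if it were, the tower law would give 22 = [F_{131^22}:F_131] dividing [F_{131^41}:F_131] = 41, contradiction.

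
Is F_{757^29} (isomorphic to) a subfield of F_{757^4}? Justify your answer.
No: F_{757^29} is not a subfield of F_{757^4}

F_{p^m} embeds in F_{p^n} iff m | n. Here 29 ∤ 4 (since 4 = 0·29 + 4 with remainder 4 ≠ 0), so F_{757^29} is not a subfield of F_{757^4}. Equivalently: if it were, the tower law would give 29 = [F_{757^29}:F_757] dividing [F_{757^4}:F_757] = 4, contradiction.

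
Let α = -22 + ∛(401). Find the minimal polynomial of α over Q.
m_α(x) = x^3 + 66x^2 + 1452x + 10247

Set β = α + 22 = ∛(401), so β^3 = 401. Then (α + 22)^3 - 401 = 0, i.e. α is a root of g(x) = (x + 22)^3 - 401 = x^3 + 66x^2 + 1452x + 10247. Since g(x) = h(x + 22) where h(x) = x^3 - 401, and h is irreducible over Q (because 401 is not a perfect cube, so h has no rational root, and a monic cubic with no rational root is irreducible), g is also irreducible (irreducibility is preserved under the substitution x → x + 22). Hence m_α(x) = x^3 + 66x^2 + 1452x + 10247.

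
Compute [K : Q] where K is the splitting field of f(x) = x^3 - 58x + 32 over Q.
[K : Q] = 6

By the rational root test, any rational root of the monic integer polynomial f(x) = x^3 - 58x + 32 must be an integer dividing the constant term 32, i.e. one of ±{1, 2, 4, 8, 16, 32}. Evaluating: f(1) = -25, f(-1) = 89, f(2) = -76, f(-2) = 140, f(4) = -136, f(-4) = 200, f(8) = 80, f(-8) = -16, f(16) = 3200, f(-16) = -3136, f(32) = 30944, f(-32) = -30880; none is 0, so f has no rational root and is therefore irreducible over Q (a cubic with no linear factor over a field is irreducible). For an irreducible cubic, the Galois group is A_3 or S_3 according as the discriminant disc(f) = -4a^3 - 27b^2 = -4·(-58)^3 - 27·(32)^2 = 752800 is or is not a square in Q. Here disc(f) = 752800 is not a perfect square in Q, so the Galois group of f over Q is not contained in A_3 and must be all of S_3. The splitting field has degree |S_3| = 6 over Q, so [K : Q] = 6.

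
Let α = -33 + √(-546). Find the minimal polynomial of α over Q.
m_α(x) = x^2 + 66x + 1635

From α + 33 = √(-546), squaring gives (α + 33)^2 = -546, i.e. α^2 + 66α + 1089 = -546, so α^2 + 66α + 1635 = 0. The discriminant of x^2 + 66x + 1635 is (66)^2 - 4·(1635) = 4356 - 6540 = -2184, and 4·(-546) is not a perfect square in Q since -546 is squarefree and ≠ 1. Hence x^2 + 66x + 1635 is irreducible over Q and is the minimal polynomial of α.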